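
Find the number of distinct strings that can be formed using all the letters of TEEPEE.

30

Letter multiplicities in TEEPEE: E×4, P×1, T×1.
So there are 6! / (4!) = 30 distinguishable arrangements.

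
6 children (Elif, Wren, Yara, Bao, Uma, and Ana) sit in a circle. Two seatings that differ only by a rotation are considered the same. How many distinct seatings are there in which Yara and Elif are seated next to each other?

48

Glue Yara and Elif into a block (2 internal orders). Seating 5 units around a circle gives (4)! arrangements.
So 2 × (4)! = 2 × 24 = 48.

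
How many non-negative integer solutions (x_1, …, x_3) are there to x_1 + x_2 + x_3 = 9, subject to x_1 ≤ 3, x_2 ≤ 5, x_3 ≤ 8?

By stars and bars, unrestricted non-negative solutions to x_1+…+x_3 = 9 number C(9+2,2) = 55.
Subtract solutions that violate a single cap (substitute x_i' = x_i − (cap_i+1)): x_1 ≥ 4 gives C(7,2) = 21; x_2 ≥ 6 gives C(5,2) = 10; x_3 ≥ 9 gives C(2,2) = 1. Together 32.
No two caps can be exceeded simultaneously, so the pair terms are all 0.
By inclusion–exclusion the count is 55 − 32 + 0 = 23.

23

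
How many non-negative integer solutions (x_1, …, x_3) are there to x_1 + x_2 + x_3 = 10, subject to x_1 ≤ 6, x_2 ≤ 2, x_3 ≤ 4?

Ignoring the caps, the number of non-negative solutions to x_1+…+x_3 = 10 is C(12,2) = 66.
Subtract solutions that violate a single cap (substitute x_i' = x_i − (cap_i+1)): x_1 ≥ 7 gives C(5,2) = 10; x_2 ≥ 3 gives C(9,2) = 36; x_3 ≥ 5 gives C(7,2) = 21. Together 67.
Add back pairs where two caps are both exceeded: 1 + 0 + 6 = 7.
By inclusion–exclusion the count is 66 − 67 + 7 = 6.

6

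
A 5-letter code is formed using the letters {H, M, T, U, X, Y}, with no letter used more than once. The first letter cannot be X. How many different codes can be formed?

The first letter has 6−1 = 5 choices (anything except X).
The remaining 4 letters are filled from the other 5 symbols without repetition: 5 × 4 × 3 × 2 = 120.
Total: 5 × 120 = 600.

600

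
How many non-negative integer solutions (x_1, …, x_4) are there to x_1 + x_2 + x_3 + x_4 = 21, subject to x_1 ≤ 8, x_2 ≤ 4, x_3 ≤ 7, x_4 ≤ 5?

20

Without the upper bounds there are C(24,3) = 2024 ways to split 21 among 4 variables.
Subtract solutions that violate a single cap (substitute x_i' = x_i − (cap_i+1)): x_1 ≥ 9 gives C(15,3) = 455; x_2 ≥ 5 gives C(19,3) = 969; x_3 ≥ 8 gives C(16,3) = 560; x_4 ≥ 6 gives C(18,3) = 816. Together 2800.
Add back pairs where two caps are both exceeded: 120 + 35 + 84 + 165 + 286 + 120 = 810.
Subtract triples: 0 + 4 + 0 + 10 = 14.
By inclusion–exclusion the count is 2024 − 2800 + 810 − 14 = 20.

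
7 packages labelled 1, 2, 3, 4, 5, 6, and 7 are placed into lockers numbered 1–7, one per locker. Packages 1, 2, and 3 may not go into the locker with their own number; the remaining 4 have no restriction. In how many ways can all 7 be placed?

Let Aᵢ (for i ∈ {1, 2, 3}) be the placements that put package i in its forbidden locker. Any j of these fix j positions, leaving (7−j)! ways to fill the rest, and there are C(3,j) ways to pick which j.
By inclusion–exclusion, the number of valid placements is Σ_{j=0}^{3} (−1)^j C(3,j)·(7−j)!.
Computing: 5040 − 2160 + 360 − 24 = 3216.

3216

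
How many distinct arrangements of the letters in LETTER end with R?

Fix R in the last position and arrange the remaining 5 letters.
Those 5 letters have E appearing twice and T appearing twice, giving (5)!/(2!·2!) = 30.

30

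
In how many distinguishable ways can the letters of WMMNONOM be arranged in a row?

Letter multiplicities in WMMNONOM: M×3, N×2, O×2, W×1.
Dividing 8! = 40320 by 3!·2!·2! = 24 for the repeated letters gives 1680.

1680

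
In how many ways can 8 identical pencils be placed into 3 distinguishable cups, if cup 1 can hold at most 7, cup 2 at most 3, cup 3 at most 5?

By stars and bars, unrestricted non-negative solutions to x_1+…+x_3 = 8 number C(8+2,2) = 45.
Subtract solutions that violate a single cap (substitute x_i' = x_i − (cap_i+1)): x_1 ≥ 8 gives C(2,2) = 1; x_2 ≥ 4 gives C(6,2) = 15; x_3 ≥ 6 gives C(4,2) = 6. Together 22.
No two caps can be exceeded simultaneously, so the pair terms are all 0.
By inclusion–exclusion the count is 45 − 22 + 0 = 23.

23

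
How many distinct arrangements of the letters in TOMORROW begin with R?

With the first slot taken by R, it remains to arrange the other 7 letters (TOMOROW).
Those 7 letters have O appearing 3 times, giving (7)!/(3!) = 840.

840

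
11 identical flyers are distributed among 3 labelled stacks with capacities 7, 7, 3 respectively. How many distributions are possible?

By stars and bars, unrestricted non-negative solutions to x_1+…+x_3 = 11 number C(11+2,2) = 78.
Subtract solutions that violate a single cap (substitute x_i' = x_i − (cap_i+1)): x_1 ≥ 8 gives C(5,2) = 10; x_2 ≥ 8 gives C(5,2) = 10; x_3 ≥ 4 gives C(9,2) = 36. Together 56.
No two caps can be exceeded simultaneously, so the pair terms are all 0.
By inclusion–exclusion the count is 78 − 56 + 0 = 22.

22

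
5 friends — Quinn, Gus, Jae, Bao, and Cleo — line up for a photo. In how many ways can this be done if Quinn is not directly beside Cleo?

There are 5! = 120 arrangements in all. If Quinn and Cleo are adjacent, merging them into one block gives 2·(4)! = 48 arrangements.
So 120 − 48 = 72 arrangements keep them apart.

72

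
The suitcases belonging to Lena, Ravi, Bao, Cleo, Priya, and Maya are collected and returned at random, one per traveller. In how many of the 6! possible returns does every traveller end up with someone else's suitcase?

265

This is the derangement count D_6: permutations of 6 items with no fixed point.
By inclusion–exclusion this is Σ_{j=0}^{6} (−1)^j C(6,j)·(6−j)!.
Computing: 720 − 720 + 360 − 120 + 30 − 6 + 1 = 265.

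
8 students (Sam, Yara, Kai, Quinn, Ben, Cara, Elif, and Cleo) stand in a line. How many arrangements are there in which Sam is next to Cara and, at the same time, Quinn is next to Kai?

2880

Treat {Sam,Cara} as one block (2 orders) and {Quinn,Kai} as another (2 orders).
That leaves 6 units to arrange: 2 × 2 × 6! = 4 × 720 = 2880.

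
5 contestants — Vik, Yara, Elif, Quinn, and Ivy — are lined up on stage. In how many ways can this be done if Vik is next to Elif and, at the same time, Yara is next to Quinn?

Treat {Vik,Elif} as one block (2 orders) and {Yara,Quinn} as another (2 orders).
That leaves 3 units to arrange: 2 × 2 × 3! = 4 × 6 = 24.

24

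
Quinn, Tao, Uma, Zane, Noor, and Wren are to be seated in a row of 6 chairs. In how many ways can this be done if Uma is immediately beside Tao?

240

Treat {Uma, Tao} as a single unit. There are 5 units to order, and the pair itself can be ordered 2 ways.
So the count is 2·(5)! = 240.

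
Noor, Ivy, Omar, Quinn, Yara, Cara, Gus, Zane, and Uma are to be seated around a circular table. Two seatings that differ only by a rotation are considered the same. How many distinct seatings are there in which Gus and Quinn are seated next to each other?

Treat {Gus, Quinn} as one unit (2 internal orders) and seat the resulting 8 units around the table: (7)! circular arrangements.
So 2 × (7)! = 2 × 5040 = 10080.

10080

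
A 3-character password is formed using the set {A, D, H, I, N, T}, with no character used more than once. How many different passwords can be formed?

Choose and order 3 of the 6 symbols: the first character has 6 options, the next 5, then 4.
6 × 5 × 4 = 120.

120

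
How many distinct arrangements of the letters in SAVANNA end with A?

With the last slot taken by A, it remains to arrange the other 6 letters (SVANNA).
Those 6 letters have A appearing twice and N appearing twice, giving (6)!/(2!·2!) = 180.

180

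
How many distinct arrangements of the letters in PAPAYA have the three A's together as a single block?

Treat the 3 copies of A as a single block. The multiset to arrange is then {AAA, P, P, Y}, 4 items in all.
That gives (4)!/(2!) = 12 arrangements.

12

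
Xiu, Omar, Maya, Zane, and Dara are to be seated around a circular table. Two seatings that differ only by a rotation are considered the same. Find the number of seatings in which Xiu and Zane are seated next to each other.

Glue Xiu and Zane into a block (2 internal orders). Seating 4 units around a circle gives (3)! arrangements.
So 2 × (3)! = 2 × 6 = 12.

12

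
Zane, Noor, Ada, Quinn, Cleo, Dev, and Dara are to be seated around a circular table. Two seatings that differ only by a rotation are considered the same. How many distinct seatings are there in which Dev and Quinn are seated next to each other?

Glue Dev and Quinn into a block (2 internal orders). Seating 6 units around a circle gives (5)! arrangements.
So 2 × (5)! = 2 × 120 = 240.

240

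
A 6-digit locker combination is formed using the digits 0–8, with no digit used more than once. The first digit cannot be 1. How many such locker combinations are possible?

The first digit has 9−1 = 8 choices (anything except 1).
The remaining 5 digits are filled from the other 8 symbols without repetition: 8 × 7 × 6 × 5 × 4 = 6720.
Total: 8 × 6720 = 53760.

53760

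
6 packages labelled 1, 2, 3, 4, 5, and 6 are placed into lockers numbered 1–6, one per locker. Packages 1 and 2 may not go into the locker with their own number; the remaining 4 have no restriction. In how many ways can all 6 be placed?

Let Aᵢ (for i ∈ {1, 2}) be the placements that put package i in its forbidden locker. Any j of these fix j positions, leaving (6−j)! ways to fill the rest, and there are C(2,j) ways to pick which j.
By inclusion–exclusion, the number of valid placements is Σ_{j=0}^{2} (−1)^j C(2,j)·(6−j)!.
Computing: 720 − 240 + 24 = 504.

504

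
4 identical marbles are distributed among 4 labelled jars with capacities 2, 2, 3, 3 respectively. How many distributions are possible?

25

By stars and bars, unrestricted non-negative solutions to x_1+…+x_4 = 4 number C(4+3,3) = 35.
Subtract solutions that violate a single cap (substitute x_i' = x_i − (cap_i+1)): x_1 ≥ 3 gives C(4,3) = 4; x_2 ≥ 3 gives C(4,3) = 4; x_3 ≥ 4 gives C(3,3) = 1; x_4 ≥ 4 gives C(3,3) = 1. Together 10.
No two caps can be exceeded simultaneously, so the pair terms are all 0.
By inclusion–exclusion the count is 35 − 10 + 0 = 25.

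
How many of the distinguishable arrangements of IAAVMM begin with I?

Fix I in the first position and arrange the remaining 5 letters.
Those 5 letters have A appearing twice and M appearing twice, giving (5)!/(2!·2!) = 30.

30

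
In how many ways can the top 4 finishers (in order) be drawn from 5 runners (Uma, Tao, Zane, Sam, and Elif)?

There are 5 choices for 1st place, 4 for 2nd, and so on down to 2 for position 4.
That gives 5 × 4 × 3 × 2 = 120.

120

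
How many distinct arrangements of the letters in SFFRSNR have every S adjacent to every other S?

180

Treat the 2 copies of S as a single block. The multiset to arrange is then {SS, F, F, N, R, R}, 6 items in all.
That gives (6)!/(2!·2!) = 180 arrangements.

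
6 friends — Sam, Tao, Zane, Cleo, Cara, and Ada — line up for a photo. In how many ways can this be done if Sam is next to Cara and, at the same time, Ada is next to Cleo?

96

Treat {Sam,Cara} as one block (2 orders) and {Ada,Cleo} as another (2 orders).
That leaves 4 units to arrange: 2 × 2 × 4! = 4 × 24 = 96.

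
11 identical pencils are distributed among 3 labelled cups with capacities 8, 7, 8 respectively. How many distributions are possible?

Ignoring the caps, the number of non-negative solutions to x_1+…+x_3 = 11 is C(13,2) = 78.
Subtract solutions that violate a single cap (substitute x_i' = x_i − (cap_i+1)): x_1 ≥ 9 gives C(4,2) = 6; x_2 ≥ 8 gives C(5,2) = 10; x_3 ≥ 9 gives C(4,2) = 6. Together 22.
No two caps can be exceeded simultaneously, so the pair terms are all 0.
By inclusion–exclusion the count is 78 − 22 + 0 = 56.

56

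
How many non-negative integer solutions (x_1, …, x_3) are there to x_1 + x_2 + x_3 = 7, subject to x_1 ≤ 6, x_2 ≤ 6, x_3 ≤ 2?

19

By stars and bars, unrestricted non-negative solutions to x_1+…+x_3 = 7 number C(7+2,2) = 36.
Subtract solutions that violate a single cap (substitute x_i' = x_i − (cap_i+1)): x_1 ≥ 7 gives C(2,2) = 1; x_2 ≥ 7 gives C(2,2) = 1; x_3 ≥ 3 gives C(6,2) = 15. Together 17.
No two caps can be exceeded simultaneously, so the pair terms are all 0.
By inclusion–exclusion the count is 36 − 17 + 0 = 19.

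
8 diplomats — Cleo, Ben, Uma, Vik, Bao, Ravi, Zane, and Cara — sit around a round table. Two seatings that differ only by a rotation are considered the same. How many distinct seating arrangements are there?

5040

Seat Cleo anywhere (absorbing the rotational symmetry), then permute the other 7: (7)! = 5040.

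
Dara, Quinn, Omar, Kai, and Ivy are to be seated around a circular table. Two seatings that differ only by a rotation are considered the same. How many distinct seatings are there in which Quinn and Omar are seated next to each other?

12

Treat {Quinn, Omar} as one unit (2 internal orders) and seat the resulting 4 units around the table: (3)! circular arrangements.
So 2 × (3)! = 2 × 6 = 12.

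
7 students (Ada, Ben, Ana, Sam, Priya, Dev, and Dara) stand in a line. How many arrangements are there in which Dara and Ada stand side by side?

1440

Glue Dara and Ada into one block (2 internal orders), leaving 6 units to arrange in a row.
That gives 2 × 6! = 2 × 720 = 1440.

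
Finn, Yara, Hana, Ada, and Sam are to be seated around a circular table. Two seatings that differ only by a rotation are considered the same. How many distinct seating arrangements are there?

24

Fix one person's seat to break rotational symmetry; the remaining 4 people can be arranged in (4)! = 24 ways.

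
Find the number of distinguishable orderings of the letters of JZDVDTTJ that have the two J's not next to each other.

3780

There are 8!/(2!·2!·2!) = 5040 arrangements of JZDVDTTJ in total.
If the two J's are adjacent, glue them into one block, leaving 7 items to arrange: (7)!/(2!·2!) = 1260 ways.
Subtracting, 5040 − 1260 = 3780 arrangements keep the J's apart.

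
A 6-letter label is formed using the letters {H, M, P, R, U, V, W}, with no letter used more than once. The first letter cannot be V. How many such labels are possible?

The first letter has 7−1 = 6 choices (anything except V).
The remaining 5 letters are filled from the other 6 symbols without repetition: 6 × 5 × 4 × 3 × 2 = 720.
Total: 6 × 720 = 4320.

4320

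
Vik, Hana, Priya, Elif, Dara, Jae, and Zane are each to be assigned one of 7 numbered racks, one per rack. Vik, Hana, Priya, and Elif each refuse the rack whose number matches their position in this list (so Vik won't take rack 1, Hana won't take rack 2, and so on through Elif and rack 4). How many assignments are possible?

2790

Let Aᵢ (for 1 ≤ i ≤ 4) be the placements that put person i in their forbidden rack. Any j of these fix j positions, leaving (7−j)! ways to fill the rest, and there are C(4,j) ways to pick which j.
By inclusion–exclusion, the number of valid placements is Σ_{j=0}^{4} (−1)^j C(4,j)·(7−j)!.
Computing: 5040 − 2880 + 720 − 96 + 6 = 2790.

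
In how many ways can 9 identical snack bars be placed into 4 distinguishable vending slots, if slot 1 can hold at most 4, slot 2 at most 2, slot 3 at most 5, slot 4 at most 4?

By stars and bars, unrestricted non-negative solutions to x_1+…+x_4 = 9 number C(9+3,3) = 220.
Subtract solutions that violate a single cap (substitute x_i' = x_i − (cap_i+1)): x_1 ≥ 5 gives C(7,3) = 35; x_2 ≥ 3 gives C(9,3) = 84; x_3 ≥ 6 gives C(6,3) = 20; x_4 ≥ 5 gives C(7,3) = 35. Together 174.
Add back pairs where two caps are both exceeded: 4 + 0 + 0 + 1 + 4 + 0 = 9.
By inclusion–exclusion the count is 220 − 174 + 9 = 55.

55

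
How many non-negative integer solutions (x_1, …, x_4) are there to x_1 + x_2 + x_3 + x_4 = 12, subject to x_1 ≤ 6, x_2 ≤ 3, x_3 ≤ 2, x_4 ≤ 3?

By stars and bars, unrestricted non-negative solutions to x_1+…+x_4 = 12 number C(12+3,3) = 455.
Subtract solutions that violate a single cap (substitute x_i' = x_i − (cap_i+1)): x_1 ≥ 7 gives C(8,3) = 56; x_2 ≥ 4 gives C(11,3) = 165; x_3 ≥ 3 gives C(12,3) = 220; x_4 ≥ 4 gives C(11,3) = 165. Together 606.
Add back pairs where two caps are both exceeded: 4 + 10 + 4 + 56 + 35 + 56 = 165.
Subtract triples: 0 + 0 + 0 + 4 = 4.
By inclusion–exclusion the count is 455 − 606 + 165 − 4 = 10.

10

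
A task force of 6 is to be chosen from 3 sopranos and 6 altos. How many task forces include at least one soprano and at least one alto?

Unrestricted: C(9,6) = 84 ways to pick any 6 of the 9.
Selections missing a whole group: no sopranos → C(6,6) = 1; no altos → C(3,6) = 0.
Both groups omitted at once is impossible, so 84 − 1 = 83.

83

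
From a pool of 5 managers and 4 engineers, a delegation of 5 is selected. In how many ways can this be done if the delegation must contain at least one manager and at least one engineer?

125

Unrestricted: C(9,5) = 126 ways to pick any 5 of the 9.
Selections missing a whole group: no managers → C(4,5) = 0; no engineers → C(5,5) = 1.
Both groups omitted at once is impossible, so 126 − 1 = 125.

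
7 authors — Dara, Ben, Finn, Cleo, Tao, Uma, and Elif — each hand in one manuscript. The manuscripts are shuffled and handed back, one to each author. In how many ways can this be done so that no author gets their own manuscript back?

This is the derangement count D_7: permutations of 7 items with no fixed point.
By inclusion–exclusion this is Σ_{j=0}^{7} (−1)^j C(7,j)·(7−j)!.
Computing: 5040 − 5040 + 2520 − 840 + 210 − 42 + 7 − 1 = 1854.

1854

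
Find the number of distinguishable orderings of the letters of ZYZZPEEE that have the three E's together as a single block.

120

Treat the 3 copies of E as a single block. The multiset to arrange is then {EEE, P, Y, Z, Z, Z}, 6 items in all.
That gives (6)!/(3!) = 120 arrangements.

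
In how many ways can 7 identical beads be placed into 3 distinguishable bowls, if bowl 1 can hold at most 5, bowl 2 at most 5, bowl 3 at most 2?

15

Without the upper bounds there are C(9,2) = 36 ways to split 7 among 3 bowls.
Subtract solutions that violate a single cap (substitute x_i' = x_i − (cap_i+1)): x_1 ≥ 6 gives C(3,2) = 3; x_2 ≥ 6 gives C(3,2) = 3; x_3 ≥ 3 gives C(6,2) = 15. Together 21.
No two caps can be exceeded simultaneously, so the pair terms are all 0.
By inclusion–exclusion the count is 36 − 21 + 0 = 15.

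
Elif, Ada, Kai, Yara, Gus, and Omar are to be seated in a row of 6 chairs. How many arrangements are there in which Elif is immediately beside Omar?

Glue Elif and Omar into one block (2 internal orders), leaving 5 units to arrange in a row.
That gives 2 × 5! = 2 × 120 = 240.

240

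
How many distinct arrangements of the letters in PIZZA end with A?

Fix A in the last position and arrange the remaining 4 letters.
Those 4 letters have Z appearing twice, giving (4)!/(2!) = 12.

12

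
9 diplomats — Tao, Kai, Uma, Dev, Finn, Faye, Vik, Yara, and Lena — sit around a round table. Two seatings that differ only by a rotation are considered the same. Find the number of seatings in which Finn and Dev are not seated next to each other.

30240

Without the restriction there are (8)! = 40320 seatings.
Those with Finn next to Dev: fuse the pair into one unit and seat 8 units around a circle — 2·(7)! = 10080.
Subtracting, 40320 − 10080 = 30240.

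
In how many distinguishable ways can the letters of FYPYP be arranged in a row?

Letter multiplicities in FYPYP: F×1, P×2, Y×2.
Dividing 5! = 120 by 2!·2! = 4 for the repeated letters gives 30.

30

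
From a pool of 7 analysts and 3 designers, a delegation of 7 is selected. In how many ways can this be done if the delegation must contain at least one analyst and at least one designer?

With no constraint there are C(10,7) = 120 possible selections.
Subtract selections that omit an entire group: no analysts → C(3,7) = 0; no designers → C(7,7) = 1.
Both groups omitted at once is impossible, so 120 − 1 = 119.

119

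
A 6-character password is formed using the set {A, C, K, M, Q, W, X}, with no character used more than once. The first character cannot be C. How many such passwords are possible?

The first character has 7−1 = 6 choices (anything except C).
The remaining 5 characters are filled from the other 6 symbols without repetition: 6 × 5 × 4 × 3 × 2 = 720.
Total: 6 × 720 = 4320.

4320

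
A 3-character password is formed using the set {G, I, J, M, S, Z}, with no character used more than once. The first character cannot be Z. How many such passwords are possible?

The first character has 6−1 = 5 choices (anything except Z).
The remaining 2 characters are filled from the other 5 symbols without repetition: 5 × 4 = 20.
Total: 5 × 20 = 100.

100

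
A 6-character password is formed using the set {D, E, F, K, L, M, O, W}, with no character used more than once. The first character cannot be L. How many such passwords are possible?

17640

The first character has 8−1 = 7 choices (anything except L).
The remaining 5 characters are filled from the other 7 symbols without repetition: 7 × 6 × 5 × 4 × 3 = 2520.
Total: 7 × 2520 = 17640.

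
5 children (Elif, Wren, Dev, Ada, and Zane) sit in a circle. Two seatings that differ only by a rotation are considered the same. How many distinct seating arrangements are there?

24

Seat Elif anywhere (absorbing the rotational symmetry), then permute the other 4: (4)! = 24.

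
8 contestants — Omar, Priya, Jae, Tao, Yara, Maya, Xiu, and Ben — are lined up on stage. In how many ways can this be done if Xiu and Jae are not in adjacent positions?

There are 8! = 40320 arrangements in all. If Xiu and Jae are adjacent, merging them into one block gives 2·(7)! = 10080 arrangements.
So 40320 − 10080 = 30240 arrangements keep them apart.

30240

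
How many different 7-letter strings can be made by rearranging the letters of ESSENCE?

ESSENCE has 7 letters with E appearing 3 times and S appearing twice.
The number of distinct arrangements is 7!/(3!·2!) = 5040/12 = 420.

420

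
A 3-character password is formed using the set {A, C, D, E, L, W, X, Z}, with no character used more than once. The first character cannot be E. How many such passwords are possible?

The first character has 8−1 = 7 choices (anything except E).
The remaining 2 characters are filled from the other 7 symbols without repetition: 7 × 6 = 42.
Total: 7 × 42 = 294.

294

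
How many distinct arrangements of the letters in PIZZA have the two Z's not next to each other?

Total arrangements of PIZZA: 5!/(2!) = 60.
Arrangements with the Z's together: treat ZZ as one letter, giving (4)! = 24.
Hence 60 − 24 = 36.

36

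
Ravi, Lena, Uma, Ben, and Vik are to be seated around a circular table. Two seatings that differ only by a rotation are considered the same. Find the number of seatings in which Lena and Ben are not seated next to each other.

12

Without the restriction there are (4)! = 24 seatings.
Seatings with Lena beside Ben: treat them as a block with 2 internal orders, giving 2 × (3)! = 12.
Subtracting, 24 − 12 = 12.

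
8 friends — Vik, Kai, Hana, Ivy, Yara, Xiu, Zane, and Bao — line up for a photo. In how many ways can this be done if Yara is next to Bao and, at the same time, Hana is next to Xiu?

2880

Treat {Yara,Bao} as one block (2 orders) and {Hana,Xiu} as another (2 orders).
That leaves 6 units to arrange: 2 × 2 × 6! = 4 × 720 = 2880.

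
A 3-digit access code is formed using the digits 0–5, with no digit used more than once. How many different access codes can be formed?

120

Choose and order 3 of the 6 symbols: the first digit has 6 options, the next 5, then 4.
That product is 6 × 5 × 4 = 120.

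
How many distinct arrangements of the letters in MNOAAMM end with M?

180

Fix M in the last position and arrange the remaining 6 letters.
Those 6 letters have A appearing twice and M appearing twice, giving (6)!/(2!·2!) = 180.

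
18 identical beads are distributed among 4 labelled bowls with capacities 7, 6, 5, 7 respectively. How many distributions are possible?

115

Ignoring the caps, the number of non-negative solutions to x_1+…+x_4 = 18 is C(21,3) = 1330.
Subtract solutions that violate a single cap (substitute x_i' = x_i − (cap_i+1)): x_1 ≥ 8 gives C(13,3) = 286; x_2 ≥ 7 gives C(14,3) = 364; x_3 ≥ 6 gives C(15,3) = 455; x_4 ≥ 8 gives C(13,3) = 286. Together 1391.
Add back pairs where two caps are both exceeded: 20 + 35 + 10 + 56 + 20 + 35 = 176.
By inclusion–exclusion the count is 1330 − 1391 + 176 = 115.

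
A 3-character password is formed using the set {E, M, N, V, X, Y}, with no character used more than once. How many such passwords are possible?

120

With no repetition, fill the 3 characters in order: 6 choices, then 5, down to 4.
That product is 6 × 5 × 4 = 120.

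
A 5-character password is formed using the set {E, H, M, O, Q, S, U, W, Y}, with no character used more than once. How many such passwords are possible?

15120

Choose and order 5 of the 9 symbols: the first character has 9 options, the next 8, and so on down to 5.
That product is 9 × 8 × 7 × 6 × 5 = 15120.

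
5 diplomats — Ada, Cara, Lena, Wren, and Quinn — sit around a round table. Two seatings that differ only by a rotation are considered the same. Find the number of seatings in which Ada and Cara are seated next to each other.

Treat {Ada, Cara} as one unit (2 internal orders) and seat the resulting 4 units around the table: (3)! circular arrangements.
So 2 × (3)! = 2 × 6 = 12.

12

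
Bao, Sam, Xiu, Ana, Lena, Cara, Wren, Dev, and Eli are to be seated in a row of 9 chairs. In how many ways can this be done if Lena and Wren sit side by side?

Treat {Lena, Wren} as a single unit. There are 8 units to order, and the pair itself can be ordered 2 ways.
So the count is 2·(8)! = 80640.

80640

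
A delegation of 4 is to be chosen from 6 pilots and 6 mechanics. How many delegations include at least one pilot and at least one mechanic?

465

Total 4-person selections from all 12: C(12,4) = 495.
Selections missing a whole group: no pilots → C(6,4) = 15; no mechanics → C(6,4) = 15.
Both groups omitted at once is impossible, so 495 − 30 = 465.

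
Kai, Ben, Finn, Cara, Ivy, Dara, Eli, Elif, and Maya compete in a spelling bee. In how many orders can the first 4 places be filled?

There are 9 choices for 1st place, 8 for 2nd, and so on down to 6 for position 4.
That gives 9 × 8 × 7 × 6 = 3024.

3024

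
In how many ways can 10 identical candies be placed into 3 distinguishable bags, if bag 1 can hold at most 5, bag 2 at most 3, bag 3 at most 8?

Without the upper bounds there are C(12,2) = 66 ways to split 10 among 3 bags.
Subtract solutions that violate a single cap (substitute x_i' = x_i − (cap_i+1)): x_1 ≥ 6 gives C(6,2) = 15; x_2 ≥ 4 gives C(8,2) = 28; x_3 ≥ 9 gives C(3,2) = 3. Together 46.
Add back pairs where two caps are both exceeded: 1 + 0 + 0 = 1.
By inclusion–exclusion the count is 66 − 46 + 1 = 21.

21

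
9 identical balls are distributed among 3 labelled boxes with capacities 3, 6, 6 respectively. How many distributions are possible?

By stars and bars, unrestricted non-negative solutions to x_1+…+x_3 = 9 number C(9+2,2) = 55.
Subtract solutions that violate a single cap (substitute x_i' = x_i − (cap_i+1)): x_1 ≥ 4 gives C(7,2) = 21; x_2 ≥ 7 gives C(4,2) = 6; x_3 ≥ 7 gives C(4,2) = 6. Together 33.
No two caps can be exceeded simultaneously, so the pair terms are all 0.
By inclusion–exclusion the count is 55 − 33 + 0 = 22.

22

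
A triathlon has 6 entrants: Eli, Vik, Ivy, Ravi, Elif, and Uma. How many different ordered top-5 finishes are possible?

720

There are 6 choices for 1st place, 5 for 2nd, and so on down to 2 for position 5.
That gives 6 × 5 × 4 × 3 × 2 = 720.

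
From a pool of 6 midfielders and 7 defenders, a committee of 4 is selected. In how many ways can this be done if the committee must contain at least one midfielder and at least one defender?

With no constraint there are C(13,4) = 715 possible selections.
Subtract selections that omit an entire group: no midfielders → C(7,4) = 35; no defenders → C(6,4) = 15.
Both groups omitted at once is impossible, so 715 − 50 = 665.

665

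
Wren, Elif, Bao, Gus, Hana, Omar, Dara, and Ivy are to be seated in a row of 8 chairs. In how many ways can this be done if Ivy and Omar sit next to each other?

10080

Treat {Ivy, Omar} as a single unit. There are 7 units to order, and the pair itself can be ordered 2 ways.
That gives 2 × 7! = 2 × 5040 = 10080.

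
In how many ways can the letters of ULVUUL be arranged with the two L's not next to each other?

40

Total arrangements of ULVUUL: 6!/(3!·2!) = 60.
Arrangements with the L's together: treat LL as one letter, giving (5)!/(3!) = 20.
Subtracting, 60 − 20 = 40 arrangements keep the L's apart.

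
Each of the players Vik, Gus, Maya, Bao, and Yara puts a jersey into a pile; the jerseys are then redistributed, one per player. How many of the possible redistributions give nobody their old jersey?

This is the derangement count D_5: permutations of 5 items with no fixed point.
By inclusion–exclusion this is Σ_{j=0}^{5} (−1)^j C(5,j)·(5−j)!.
Computing: 120 − 120 + 60 − 20 + 5 − 1 = 44.

44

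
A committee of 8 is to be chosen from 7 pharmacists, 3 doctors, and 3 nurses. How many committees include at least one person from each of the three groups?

With no constraint there are C(13,8) = 1287 possible selections.
Selections missing a whole group: no pharmacists → C(6,8) = 0; no doctors → C(10,8) = 45; no nurses → C(10,8) = 45.
Add back selections omitting two groups (i.e. drawn from a single group): C(7,8) + C(3,8) + C(3,8) = 0.
By inclusion–exclusion: 1287 − 90 + 0 = 1197.

1197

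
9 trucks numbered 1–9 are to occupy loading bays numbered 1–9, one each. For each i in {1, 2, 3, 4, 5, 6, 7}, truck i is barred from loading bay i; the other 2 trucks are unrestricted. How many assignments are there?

Let Aᵢ (for 1 ≤ i ≤ 7) be the placements that put truck i in its forbidden loading bay. Any j of these fix j positions, leaving (9−j)! ways to fill the rest, and there are C(7,j) ways to pick which j.
By inclusion–exclusion, the number of valid placements is Σ_{j=0}^{7} (−1)^j C(7,j)·(9−j)!.
Computing: 362880 − 282240 + 105840 − 25200 + 4200 − 504 + 42 − 2 = 165016.

165016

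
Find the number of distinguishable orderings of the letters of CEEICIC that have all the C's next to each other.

30

Treat the 3 copies of C as a single block. The multiset to arrange is then {CCC, E, E, I, I}, 5 items in all.
That gives (5)!/(2!·2!) = 30 arrangements.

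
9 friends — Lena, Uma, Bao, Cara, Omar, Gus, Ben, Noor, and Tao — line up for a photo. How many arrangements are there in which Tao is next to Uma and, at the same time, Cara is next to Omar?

Treat {Tao,Uma} as one block (2 orders) and {Cara,Omar} as another (2 orders).
That leaves 7 units to arrange: 2 × 2 × 7! = 4 × 5040 = 20160.

20160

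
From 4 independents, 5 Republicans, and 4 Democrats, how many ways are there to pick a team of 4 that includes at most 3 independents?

714

Split by how many independents are chosen (0 through 3).
Sum: C(4,0)·C(9,4) + C(4,1)·C(9,3) + C(4,2)·C(9,2) + C(4,3)·C(9,1) = 126 + 336 + 216 + 36 = 714.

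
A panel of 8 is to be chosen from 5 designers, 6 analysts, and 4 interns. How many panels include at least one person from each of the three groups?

Total 8-person selections from all 15: C(15,8) = 6435.
Selections missing a whole group: no designers → C(10,8) = 45; no analysts → C(9,8) = 9; no interns → C(11,8) = 165.
Add back selections omitting two groups (i.e. drawn from a single group): C(5,8) + C(6,8) + C(4,8) = 0.
By inclusion–exclusion: 6435 − 219 + 0 = 6216.

6216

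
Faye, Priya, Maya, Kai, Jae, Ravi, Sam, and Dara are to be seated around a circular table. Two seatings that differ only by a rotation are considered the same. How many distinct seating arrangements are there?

Fix one person's seat to break rotational symmetry; the remaining 7 people can be arranged in (7)! = 5040 ways.

5040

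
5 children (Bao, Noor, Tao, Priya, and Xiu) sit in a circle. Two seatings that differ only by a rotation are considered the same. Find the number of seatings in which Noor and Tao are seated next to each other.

Treat {Noor, Tao} as one unit (2 internal orders) and seat the resulting 4 units around the table: (3)! circular arrangements.
So 2 × (3)! = 2 × 6 = 12.

12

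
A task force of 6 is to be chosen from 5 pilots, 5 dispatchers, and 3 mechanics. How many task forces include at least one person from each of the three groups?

Unrestricted: C(13,6) = 1716 ways to pick any 6 of the 13.
Subtract selections that omit an entire group: no pilots → C(8,6) = 28; no dispatchers → C(8,6) = 28; no mechanics → C(10,6) = 210.
Add back selections omitting two groups (i.e. drawn from a single group): C(5,6) + C(5,6) + C(3,6) = 0.
By inclusion–exclusion: 1716 − 266 + 0 = 1450.

1450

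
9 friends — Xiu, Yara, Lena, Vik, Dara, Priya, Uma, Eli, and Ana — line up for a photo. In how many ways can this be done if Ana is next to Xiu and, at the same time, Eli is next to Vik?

Treat {Ana,Xiu} as one block (2 orders) and {Eli,Vik} as another (2 orders).
That leaves 7 units to arrange: 2 × 2 × 7! = 4 × 5040 = 20160.

20160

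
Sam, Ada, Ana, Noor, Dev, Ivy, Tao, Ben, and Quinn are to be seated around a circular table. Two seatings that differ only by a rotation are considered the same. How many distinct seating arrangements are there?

40320

Seat Sam anywhere (absorbing the rotational symmetry), then permute the other 8: (8)! = 40320.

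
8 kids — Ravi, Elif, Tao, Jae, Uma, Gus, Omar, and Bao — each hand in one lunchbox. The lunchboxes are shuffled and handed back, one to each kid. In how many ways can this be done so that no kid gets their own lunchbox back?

14833

This is the derangement count D_8: permutations of 8 items with no fixed point.
By inclusion–exclusion this is Σ_{j=0}^{8} (−1)^j C(8,j)·(8−j)!.
Computing: 40320 − 40320 + 20160 − 6720 + 1680 − 336 + 56 − 8 + 1 = 14833.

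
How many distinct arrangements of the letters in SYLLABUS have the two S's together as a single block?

2520

Treat the 2 copies of S as a single block. The multiset to arrange is then {SS, A, B, L, L, U, Y}, 7 items in all.
That gives (7)!/(2!) = 2520 arrangements.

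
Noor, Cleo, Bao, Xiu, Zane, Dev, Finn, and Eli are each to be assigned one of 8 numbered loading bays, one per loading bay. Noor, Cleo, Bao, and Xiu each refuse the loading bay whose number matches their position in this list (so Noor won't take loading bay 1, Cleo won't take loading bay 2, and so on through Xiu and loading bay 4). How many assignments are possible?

Let Aᵢ (for 1 ≤ i ≤ 4) be the placements that put person i in their forbidden loading bay. Any j of these fix j positions, leaving (8−j)! ways to fill the rest, and there are C(4,j) ways to pick which j.
By inclusion–exclusion, the number of valid placements is Σ_{j=0}^{4} (−1)^j C(4,j)·(8−j)!.
Computing: 40320 − 20160 + 4320 − 480 + 24 = 24024.

24024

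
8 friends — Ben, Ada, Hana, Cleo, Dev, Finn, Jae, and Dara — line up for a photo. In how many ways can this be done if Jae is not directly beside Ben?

30240

Of the 8! = 40320 arrangements, those with Jae and Ben adjacent number 2 × 7! = 10080 (treat the pair as a block with 2 internal orders).
Complementary counting: 40320 − 10080 = 30240.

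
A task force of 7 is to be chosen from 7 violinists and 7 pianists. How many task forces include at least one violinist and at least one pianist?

Total 7-person selections from all 14: C(14,7) = 3432.
Subtract selections that omit an entire group: no violinists → C(7,7) = 1; no pianists → C(7,7) = 1.
Both groups omitted at once is impossible, so 3432 − 2 = 3430.

3430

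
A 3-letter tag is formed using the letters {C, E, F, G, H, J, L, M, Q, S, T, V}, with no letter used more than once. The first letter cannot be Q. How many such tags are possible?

The first letter has 12−1 = 11 choices (anything except Q).
The remaining 2 letters are filled from the other 11 symbols without repetition: 11 × 10 = 110.
Total: 11 × 110 = 1210.

1210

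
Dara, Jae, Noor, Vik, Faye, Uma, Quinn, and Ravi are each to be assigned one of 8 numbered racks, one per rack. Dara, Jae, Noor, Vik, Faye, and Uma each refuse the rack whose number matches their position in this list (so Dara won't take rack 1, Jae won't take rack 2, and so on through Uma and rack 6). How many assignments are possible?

Let Aᵢ (for 1 ≤ i ≤ 6) be the placements that put person i in their forbidden rack. Any j of these fix j positions, leaving (8−j)! ways to fill the rest, and there are C(6,j) ways to pick which j.
By inclusion–exclusion, the number of valid placements is Σ_{j=0}^{6} (−1)^j C(6,j)·(8−j)!.
Computing: 40320 − 30240 + 10800 − 2400 + 360 − 36 + 2 = 18806.

18806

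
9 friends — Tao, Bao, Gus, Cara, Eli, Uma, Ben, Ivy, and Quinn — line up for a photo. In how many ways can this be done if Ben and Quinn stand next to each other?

80640

Place the 7 others and the Ben-Quinn pair as 8 objects in a line; the pair has 2 internal arrangements.
That gives 2 × 8! = 2 × 40320 = 80640.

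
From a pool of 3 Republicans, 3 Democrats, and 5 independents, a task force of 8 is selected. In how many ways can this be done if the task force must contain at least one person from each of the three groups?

Total 8-person selections from all 11: C(11,8) = 165.
Selections missing a whole group: no Republicans → C(8,8) = 1; no Democrats → C(8,8) = 1; no independents → C(6,8) = 0.
Add back selections omitting two groups (i.e. drawn from a single group): C(3,8) + C(3,8) + C(5,8) = 0.
By inclusion–exclusion: 165 − 2 + 0 = 163.

163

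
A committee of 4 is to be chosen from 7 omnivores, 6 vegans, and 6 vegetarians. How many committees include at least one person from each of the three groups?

2016

Total 4-person selections from all 19: C(19,4) = 3876.
Selections missing a whole group: no omnivores → C(12,4) = 495; no vegans → C(13,4) = 715; no vegetarians → C(13,4) = 715.
Add back selections omitting two groups (i.e. drawn from a single group): C(7,4) + C(6,4) + C(6,4) = 65.
By inclusion–exclusion: 3876 − 1925 + 65 = 2016.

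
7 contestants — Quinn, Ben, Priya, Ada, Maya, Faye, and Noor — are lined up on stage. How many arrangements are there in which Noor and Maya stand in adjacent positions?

1440

Place the 5 others and the Noor-Maya pair as 6 objects in a line; the pair has 2 internal arrangements.
So the count is 2·(6)! = 1440.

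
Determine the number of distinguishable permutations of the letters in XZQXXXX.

42

XZQXXXX has 7 letters with X appearing 5 times.
Dividing 7! = 5040 by 5! = 120 for the repeated letters gives 42.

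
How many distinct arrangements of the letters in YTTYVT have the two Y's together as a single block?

Treat the 2 copies of Y as a single block. The multiset to arrange is then {YY, T, T, T, V}, 5 items in all.
That gives (5)!/(3!) = 20 arrangements.

20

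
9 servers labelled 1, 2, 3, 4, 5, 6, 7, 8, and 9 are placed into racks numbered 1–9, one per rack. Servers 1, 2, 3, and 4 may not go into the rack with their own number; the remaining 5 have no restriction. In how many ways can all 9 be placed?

Let Aᵢ (for 1 ≤ i ≤ 4) be the placements that put server i in its forbidden rack. Any j of these fix j positions, leaving (9−j)! ways to fill the rest, and there are C(4,j) ways to pick which j.
By inclusion–exclusion, the number of valid placements is Σ_{j=0}^{4} (−1)^j C(4,j)·(9−j)!.
Computing: 362880 − 161280 + 30240 − 2880 + 120 = 229080.

229080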